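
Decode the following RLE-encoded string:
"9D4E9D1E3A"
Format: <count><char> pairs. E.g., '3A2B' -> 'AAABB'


Expanding each <count><char> pair:
  9D -> 'DDDDDDDDD'
  4E -> 'EEEE'
  9D -> 'DDDDDDDDD'
  1E -> 'E'
  3A -> 'AAA'

Decoded = DDDDDDDDDEEEEDDDDDDDDDEAAA


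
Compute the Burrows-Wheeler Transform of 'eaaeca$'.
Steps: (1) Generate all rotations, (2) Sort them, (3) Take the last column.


Rotations (sorted):
  0: $eaaeca -> last char: a
  1: a$eaaec -> last char: c
  2: aaeca$e -> last char: e
  3: aeca$ea -> last char: a
  4: ca$eaae -> last char: e
  5: eaaeca$ -> last char: $
  6: eca$eaa -> last char: a


BWT = aceae$a


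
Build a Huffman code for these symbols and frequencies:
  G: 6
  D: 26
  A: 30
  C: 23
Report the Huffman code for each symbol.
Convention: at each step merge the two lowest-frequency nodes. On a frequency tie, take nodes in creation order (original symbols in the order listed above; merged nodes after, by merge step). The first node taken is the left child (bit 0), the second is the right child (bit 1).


Huffman tree construction:
Step 1: Merge G(6) + C(23) = 29
Step 2: Merge D(26) + (G+C)(29) = 55
Step 3: Merge A(30) + (D+(G+C))(55) = 85
Read each symbol's code off the tree from the root (left child = 0, right child = 1).

Codes:
  G: 110 (length 3)
  D: 10 (length 2)
  A: 0 (length 1)
  C: 111 (length 3)
Average code length: 169/85 = 1.9882 bits/symbol


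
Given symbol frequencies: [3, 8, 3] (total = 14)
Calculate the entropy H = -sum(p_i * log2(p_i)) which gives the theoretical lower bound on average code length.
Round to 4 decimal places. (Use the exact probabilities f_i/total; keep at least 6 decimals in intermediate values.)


Per-symbol terms -p_i * log2(p_i) with p_i = f_i/14:
  p = 3/14 = 0.214286: log2(p) = -2.222392, -p*log2(p) = 0.476227
  p = 8/14 = 0.571429: log2(p) = -0.807355, -p*log2(p) = 0.461346
  p = 3/14 = 0.214286: log2(p) = -2.222392, -p*log2(p) = 0.476227
H = 0.476227 + 0.461346 + 0.476227 = 1.413800

H = 1.4138 bits/symbol


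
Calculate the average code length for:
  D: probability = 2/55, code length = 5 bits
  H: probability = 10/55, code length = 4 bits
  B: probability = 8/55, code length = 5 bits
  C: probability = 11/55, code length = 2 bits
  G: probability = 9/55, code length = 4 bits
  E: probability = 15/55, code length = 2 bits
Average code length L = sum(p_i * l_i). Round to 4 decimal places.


Weighted contributions p_i * l_i:
  D: (2/55) * 5 = 10/55
  H: (10/55) * 4 = 40/55
  B: (8/55) * 5 = 40/55
  C: (11/55) * 2 = 22/55
  G: (9/55) * 4 = 36/55
  E: (15/55) * 2 = 30/55
Sum = (10 + 40 + 40 + 22 + 36 + 30)/55 = 178/55

L = 178/55 = 3.2364 bits/symbol


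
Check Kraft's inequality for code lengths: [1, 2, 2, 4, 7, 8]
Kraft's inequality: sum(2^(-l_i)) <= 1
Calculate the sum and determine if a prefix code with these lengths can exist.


Sum = 2^(-1) + 2^(-2) + 2^(-2) + 2^(-4) + 2^(-7) + 2^(-8)
    = 0.5 + 0.25 + 0.25 + 0.0625 + 0.0078125 + 0.00390625
    = 275/256 = 1.07421875
Since 1.07421875 > 1, Kraft's inequality is NOT satisfied.
A prefix code with these lengths CANNOT exist.

Kraft sum = 1.07421875. Not satisfied.


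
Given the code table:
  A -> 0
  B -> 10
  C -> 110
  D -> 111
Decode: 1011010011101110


Decoding:
10 -> B
110 -> C
10 -> B
0 -> A
111 -> D
0 -> A
111 -> D
0 -> A


Result: BCBADADA


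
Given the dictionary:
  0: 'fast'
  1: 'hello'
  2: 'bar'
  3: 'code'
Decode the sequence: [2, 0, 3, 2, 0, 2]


Look up each index in the dictionary:
  2 -> 'bar'
  0 -> 'fast'
  3 -> 'code'
  2 -> 'bar'
  0 -> 'fast'
  2 -> 'bar'

Decoded: "bar fast code bar fast bar"


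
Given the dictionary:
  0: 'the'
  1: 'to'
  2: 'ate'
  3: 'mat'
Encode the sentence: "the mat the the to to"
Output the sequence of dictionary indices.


Look up each word in the dictionary:
  'the' -> 0
  'mat' -> 3
  'the' -> 0
  'the' -> 0
  'to' -> 1
  'to' -> 1

Encoded: [0, 3, 0, 0, 1, 1]


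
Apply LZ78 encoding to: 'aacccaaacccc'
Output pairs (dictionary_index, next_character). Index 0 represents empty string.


LZ78 encoding steps:
Dictionary: {0: ''}
Step 1: w='' (idx 0), next='a' -> output (0, 'a'), add 'a' as idx 1
Step 2: w='a' (idx 1), next='c' -> output (1, 'c'), add 'ac' as idx 2
Step 3: w='' (idx 0), next='c' -> output (0, 'c'), add 'c' as idx 3
Step 4: w='c' (idx 3), next='a' -> output (3, 'a'), add 'ca' as idx 4
Step 5: w='a' (idx 1), next='a' -> output (1, 'a'), add 'aa' as idx 5
Step 6: w='c' (idx 3), next='c' -> output (3, 'c'), add 'cc' as idx 6
Step 7: w='cc' (idx 6), end of input -> output (6, '')


Encoded: [(0, 'a'), (1, 'c'), (0, 'c'), (3, 'a'), (1, 'a'), (3, 'c'), (6, '')]


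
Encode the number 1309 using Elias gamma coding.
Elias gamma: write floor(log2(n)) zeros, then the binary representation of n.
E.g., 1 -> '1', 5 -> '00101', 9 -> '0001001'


num_bits = floor(log2(1309)) + 1 = 11
leading_zeros = num_bits - 1 = 10
binary(1309) = 10100011101

Elias gamma(1309) = '0000000000' + '10100011101' = 000000000010100011101 (21 bits)


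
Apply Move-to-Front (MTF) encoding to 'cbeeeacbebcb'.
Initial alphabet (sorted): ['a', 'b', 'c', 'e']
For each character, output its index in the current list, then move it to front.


MTF encoding:
'c': index 2 in ['a', 'b', 'c', 'e'] -> ['c', 'a', 'b', 'e']
'b': index 2 in ['c', 'a', 'b', 'e'] -> ['b', 'c', 'a', 'e']
'e': index 3 in ['b', 'c', 'a', 'e'] -> ['e', 'b', 'c', 'a']
'e': index 0 in ['e', 'b', 'c', 'a'] -> ['e', 'b', 'c', 'a']
'e': index 0 in ['e', 'b', 'c', 'a'] -> ['e', 'b', 'c', 'a']
'a': index 3 in ['e', 'b', 'c', 'a'] -> ['a', 'e', 'b', 'c']
'c': index 3 in ['a', 'e', 'b', 'c'] -> ['c', 'a', 'e', 'b']
'b': index 3 in ['c', 'a', 'e', 'b'] -> ['b', 'c', 'a', 'e']
'e': index 3 in ['b', 'c', 'a', 'e'] -> ['e', 'b', 'c', 'a']
'b': index 1 in ['e', 'b', 'c', 'a'] -> ['b', 'e', 'c', 'a']
'c': index 2 in ['b', 'e', 'c', 'a'] -> ['c', 'b', 'e', 'a']
'b': index 1 in ['c', 'b', 'e', 'a'] -> ['b', 'c', 'e', 'a']


Output: [2, 2, 3, 0, 0, 3, 3, 3, 3, 1, 2, 1]


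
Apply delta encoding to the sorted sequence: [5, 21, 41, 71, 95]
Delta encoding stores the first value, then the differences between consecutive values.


First value: 5
Deltas:
  21 - 5 = 16
  41 - 21 = 20
  71 - 41 = 30
  95 - 71 = 24


Delta encoded: [5, 16, 20, 30, 24]


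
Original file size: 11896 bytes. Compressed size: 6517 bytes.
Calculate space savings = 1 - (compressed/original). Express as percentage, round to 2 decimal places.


ratio = compressed/original = 6517/11896 = 0.547831
savings = 1 - ratio = 1 - 0.547831 = 0.452169
as a percentage: 0.452169 * 100 = 45.22%

Space savings = 1 - 6517/11896 = 45.22%


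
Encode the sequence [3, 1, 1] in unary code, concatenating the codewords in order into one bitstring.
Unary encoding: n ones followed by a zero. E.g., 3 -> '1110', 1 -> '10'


Encode each number as n ones followed by a terminating 0:
  3 -> 1110 (4 bits)
  1 -> 10 (2 bits)
  1 -> 10 (2 bits)
Total length = 4 + 2 + 2 = 8 bits.

Unary([3, 1, 1]) = 11101010 (8 bits)


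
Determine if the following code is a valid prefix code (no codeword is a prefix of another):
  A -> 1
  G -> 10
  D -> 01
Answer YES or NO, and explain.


Checking each pair (does one codeword prefix another?):
  A='1' vs G='10': prefix -- VIOLATION

NO -- this is NOT a valid prefix code. A (1) is a prefix of G (10).


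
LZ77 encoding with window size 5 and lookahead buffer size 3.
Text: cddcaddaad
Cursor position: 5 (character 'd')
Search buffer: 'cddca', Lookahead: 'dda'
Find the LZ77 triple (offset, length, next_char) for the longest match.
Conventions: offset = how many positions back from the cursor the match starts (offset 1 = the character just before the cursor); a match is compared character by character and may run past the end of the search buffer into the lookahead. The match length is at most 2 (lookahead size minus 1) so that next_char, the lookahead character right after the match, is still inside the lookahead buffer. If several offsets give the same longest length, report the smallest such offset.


Try each offset into the search buffer:
  offset=1 (pos 4, char 'a'): match length 0
  offset=2 (pos 3, char 'c'): match length 0
  offset=3 (pos 2, char 'd'): match length 1
  offset=4 (pos 1, char 'd'): match length 2
  offset=5 (pos 0, char 'c'): match length 0
Longest match has length 2 at offset 4.
next_char = character at position 5 + 2 = 7 -> 'a'

Best match: offset=4, length=2 (matching 'dd' starting at position 1)
LZ77 triple: (4, 2, 'a')


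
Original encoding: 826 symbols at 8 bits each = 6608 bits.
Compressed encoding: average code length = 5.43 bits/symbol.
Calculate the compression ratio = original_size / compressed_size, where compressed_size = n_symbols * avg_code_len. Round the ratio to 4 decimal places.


original_size = n_symbols * orig_bits = 826 * 8 = 6608 bits
compressed_size = n_symbols * avg_code_len = 826 * 5.43 = 4485.18 bits
ratio = original_size / compressed_size = 6608 / 4485.18 = 1.4733

Compression ratio = 1.4733


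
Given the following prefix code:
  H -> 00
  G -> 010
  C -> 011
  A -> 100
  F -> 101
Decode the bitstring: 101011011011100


Decoding step by step:
Bits 101 -> F
Bits 011 -> C
Bits 011 -> C
Bits 011 -> C
Bits 100 -> A


Decoded message: FCCCA


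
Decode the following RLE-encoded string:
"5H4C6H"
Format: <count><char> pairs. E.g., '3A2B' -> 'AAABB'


Expanding each <count><char> pair:
  5H -> 'HHHHH'
  4C -> 'CCCC'
  6H -> 'HHHHHH'

Decoded = HHHHHCCCCHHHHHH


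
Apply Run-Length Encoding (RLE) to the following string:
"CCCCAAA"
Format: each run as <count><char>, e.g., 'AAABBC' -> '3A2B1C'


Scanning runs left to right:
  i=0: run of 'C' x 4 -> '4C'
  i=4: run of 'A' x 3 -> '3A'

RLE = 4C3A


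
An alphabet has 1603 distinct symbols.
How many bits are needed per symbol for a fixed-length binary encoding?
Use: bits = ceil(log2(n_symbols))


log2(1603) = 10.6466
Bracket: 2^10 = 1024 < 1603 <= 2^11 = 2048
So ceil(log2(1603)) = 11

bits = ceil(log2(1603)) = ceil(10.6466) = 11 bits


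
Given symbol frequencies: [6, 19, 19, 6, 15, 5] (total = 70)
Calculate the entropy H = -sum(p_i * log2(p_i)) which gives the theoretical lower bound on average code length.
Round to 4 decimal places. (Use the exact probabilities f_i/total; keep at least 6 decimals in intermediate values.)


Per-symbol terms -p_i * log2(p_i) with p_i = f_i/70:
  p = 6/70 = 0.085714: log2(p) = -3.544321, -p*log2(p) = 0.303799
  p = 19/70 = 0.271429: log2(p) = -1.881356, -p*log2(p) = 0.510654
  p = 19/70 = 0.271429: log2(p) = -1.881356, -p*log2(p) = 0.510654
  p = 6/70 = 0.085714: log2(p) = -3.544321, -p*log2(p) = 0.303799
  p = 15/70 = 0.214286: log2(p) = -2.222392, -p*log2(p) = 0.476227
  p = 5/70 = 0.071429: log2(p) = -3.807355, -p*log2(p) = 0.271954
H = 0.303799 + 0.510654 + 0.510654 + 0.303799 + 0.476227 + 0.271954 = 2.377087

H = 2.3771 bits/symbol


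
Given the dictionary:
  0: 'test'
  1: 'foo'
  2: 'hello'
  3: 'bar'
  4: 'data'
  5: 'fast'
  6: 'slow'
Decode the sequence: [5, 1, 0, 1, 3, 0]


Look up each index in the dictionary:
  5 -> 'fast'
  1 -> 'foo'
  0 -> 'test'
  1 -> 'foo'
  3 -> 'bar'
  0 -> 'test'

Decoded: "fast foo test foo bar test"


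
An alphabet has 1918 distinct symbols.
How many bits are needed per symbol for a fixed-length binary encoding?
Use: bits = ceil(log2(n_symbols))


log2(1918) = 10.9054
Bracket: 2^10 = 1024 < 1918 <= 2^11 = 2048
So ceil(log2(1918)) = 11

bits = ceil(log2(1918)) = ceil(10.9054) = 11 bits


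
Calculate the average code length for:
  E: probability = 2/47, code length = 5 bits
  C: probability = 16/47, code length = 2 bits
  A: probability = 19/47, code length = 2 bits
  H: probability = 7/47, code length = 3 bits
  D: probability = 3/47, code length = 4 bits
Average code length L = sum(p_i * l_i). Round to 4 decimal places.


Weighted contributions p_i * l_i:
  E: (2/47) * 5 = 10/47
  C: (16/47) * 2 = 32/47
  A: (19/47) * 2 = 38/47
  H: (7/47) * 3 = 21/47
  D: (3/47) * 4 = 12/47
Sum = (10 + 32 + 38 + 21 + 12)/47 = 113/47

L = 113/47 = 2.4043 bits/symbol


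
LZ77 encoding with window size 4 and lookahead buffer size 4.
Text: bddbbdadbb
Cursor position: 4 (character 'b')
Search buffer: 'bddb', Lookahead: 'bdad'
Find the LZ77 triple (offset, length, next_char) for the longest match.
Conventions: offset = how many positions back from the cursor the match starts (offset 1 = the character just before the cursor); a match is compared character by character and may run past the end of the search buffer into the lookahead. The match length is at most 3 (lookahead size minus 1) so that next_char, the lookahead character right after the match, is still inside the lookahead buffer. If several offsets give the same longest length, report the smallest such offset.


Try each offset into the search buffer:
  offset=1 (pos 3, char 'b'): match length 1
  offset=2 (pos 2, char 'd'): match length 0
  offset=3 (pos 1, char 'd'): match length 0
  offset=4 (pos 0, char 'b'): match length 2
Longest match has length 2 at offset 4.
next_char = character at position 4 + 2 = 6 -> 'a'

Best match: offset=4, length=2 (matching 'bd' starting at position 0)
LZ77 triple: (4, 2, 'a')


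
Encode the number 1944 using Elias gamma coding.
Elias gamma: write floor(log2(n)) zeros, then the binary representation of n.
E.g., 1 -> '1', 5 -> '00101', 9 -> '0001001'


num_bits = floor(log2(1944)) + 1 = 11
leading_zeros = num_bits - 1 = 10
binary(1944) = 11110011000

Elias gamma(1944) = '0000000000' + '11110011000' = 000000000011110011000 (21 bits)


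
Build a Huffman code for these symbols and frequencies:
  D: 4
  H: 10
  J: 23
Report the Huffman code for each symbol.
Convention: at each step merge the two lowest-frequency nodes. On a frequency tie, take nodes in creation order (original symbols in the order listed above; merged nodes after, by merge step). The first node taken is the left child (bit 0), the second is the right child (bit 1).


Huffman tree construction:
Step 1: Merge D(4) + H(10) = 14
Step 2: Merge (D+H)(14) + J(23) = 37
Read each symbol's code off the tree from the root (left child = 0, right child = 1).

Codes:
  D: 00 (length 2)
  H: 01 (length 2)
  J: 1 (length 1)
Average code length: 51/37 = 1.3784 bits/symbol


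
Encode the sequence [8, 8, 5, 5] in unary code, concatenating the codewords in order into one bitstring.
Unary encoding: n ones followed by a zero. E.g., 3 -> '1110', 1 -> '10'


Encode each number as n ones followed by a terminating 0:
  8 -> 111111110 (9 bits)
  8 -> 111111110 (9 bits)
  5 -> 111110 (6 bits)
  5 -> 111110 (6 bits)
Total length = 9 + 9 + 6 + 6 = 30 bits.

Unary([8, 8, 5, 5]) = 111111110111111110111110111110 (30 bits)


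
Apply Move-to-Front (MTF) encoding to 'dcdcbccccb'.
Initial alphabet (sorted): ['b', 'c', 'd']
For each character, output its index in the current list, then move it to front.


MTF encoding:
'd': index 2 in ['b', 'c', 'd'] -> ['d', 'b', 'c']
'c': index 2 in ['d', 'b', 'c'] -> ['c', 'd', 'b']
'd': index 1 in ['c', 'd', 'b'] -> ['d', 'c', 'b']
'c': index 1 in ['d', 'c', 'b'] -> ['c', 'd', 'b']
'b': index 2 in ['c', 'd', 'b'] -> ['b', 'c', 'd']
'c': index 1 in ['b', 'c', 'd'] -> ['c', 'b', 'd']
'c': index 0 in ['c', 'b', 'd'] -> ['c', 'b', 'd']
'c': index 0 in ['c', 'b', 'd'] -> ['c', 'b', 'd']
'c': index 0 in ['c', 'b', 'd'] -> ['c', 'b', 'd']
'b': index 1 in ['c', 'b', 'd'] -> ['b', 'c', 'd']


Output: [2, 2, 1, 1, 2, 1, 0, 0, 0, 1]


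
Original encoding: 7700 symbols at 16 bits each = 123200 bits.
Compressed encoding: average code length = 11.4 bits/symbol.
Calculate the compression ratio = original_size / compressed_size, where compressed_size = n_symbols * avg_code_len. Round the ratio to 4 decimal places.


original_size = n_symbols * orig_bits = 7700 * 16 = 123200 bits
compressed_size = n_symbols * avg_code_len = 7700 * 11.4 = 87780.0 bits
ratio = original_size / compressed_size = 123200 / 87780.0 = 1.4035

Compression ratio = 1.4035


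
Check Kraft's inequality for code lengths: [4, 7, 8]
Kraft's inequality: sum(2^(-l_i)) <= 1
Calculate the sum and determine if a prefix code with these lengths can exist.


Sum = 2^(-4) + 2^(-7) + 2^(-8)
    = 0.0625 + 0.0078125 + 0.00390625
    = 19/256 = 0.07421875
Since 0.07421875 <= 1, Kraft's inequality IS satisfied.
A prefix code with these lengths CAN exist.

Kraft sum = 0.07421875. Satisfied.


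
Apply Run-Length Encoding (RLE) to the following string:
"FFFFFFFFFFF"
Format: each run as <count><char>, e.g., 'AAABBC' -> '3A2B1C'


Scanning runs left to right:
  i=0: run of 'F' x 11 -> '11F'

RLE = 11F


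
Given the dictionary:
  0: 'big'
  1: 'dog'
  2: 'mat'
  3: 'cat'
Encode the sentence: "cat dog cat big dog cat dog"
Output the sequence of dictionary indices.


Look up each word in the dictionary:
  'cat' -> 3
  'dog' -> 1
  'cat' -> 3
  'big' -> 0
  'dog' -> 1
  'cat' -> 3
  'dog' -> 1

Encoded: [3, 1, 3, 0, 1, 3, 1]


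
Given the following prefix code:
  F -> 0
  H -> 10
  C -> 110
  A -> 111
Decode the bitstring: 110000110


Decoding step by step:
Bits 110 -> C
Bits 0 -> F
Bits 0 -> F
Bits 0 -> F
Bits 110 -> C


Decoded message: CFFFC


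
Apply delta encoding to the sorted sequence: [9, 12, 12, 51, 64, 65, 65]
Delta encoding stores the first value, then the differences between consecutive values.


First value: 9
Deltas:
  12 - 9 = 3
  12 - 12 = 0
  51 - 12 = 39
  64 - 51 = 13
  65 - 64 = 1
  65 - 65 = 0


Delta encoded: [9, 3, 0, 39, 13, 1, 0]


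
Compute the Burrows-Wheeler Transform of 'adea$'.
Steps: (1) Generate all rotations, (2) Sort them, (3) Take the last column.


Rotations (sorted):
  0: $adea -> last char: a
  1: a$ade -> last char: e
  2: adea$ -> last char: $
  3: dea$a -> last char: a
  4: ea$ad -> last char: d


BWT = ae$ad


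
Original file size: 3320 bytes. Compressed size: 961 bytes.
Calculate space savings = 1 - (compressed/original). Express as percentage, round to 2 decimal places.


ratio = compressed/original = 961/3320 = 0.289458
savings = 1 - ratio = 1 - 0.289458 = 0.710542
as a percentage: 0.710542 * 100 = 71.05%

Space savings = 1 - 961/3320 = 71.05%


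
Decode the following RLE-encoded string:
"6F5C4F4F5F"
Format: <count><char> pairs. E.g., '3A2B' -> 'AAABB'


Expanding each <count><char> pair:
  6F -> 'FFFFFF'
  5C -> 'CCCCC'
  4F -> 'FFFF'
  4F -> 'FFFF'
  5F -> 'FFFFF'

Decoded = FFFFFFCCCCCFFFFFFFFFFFFF


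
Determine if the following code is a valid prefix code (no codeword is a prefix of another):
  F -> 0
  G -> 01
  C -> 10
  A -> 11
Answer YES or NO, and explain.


Checking each pair (does one codeword prefix another?):
  F='0' vs G='01': prefix -- VIOLATION

NO -- this is NOT a valid prefix code. F (0) is a prefix of G (01).


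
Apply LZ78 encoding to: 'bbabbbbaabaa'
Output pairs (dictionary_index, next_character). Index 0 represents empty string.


LZ78 encoding steps:
Dictionary: {0: ''}
Step 1: w='' (idx 0), next='b' -> output (0, 'b'), add 'b' as idx 1
Step 2: w='b' (idx 1), next='a' -> output (1, 'a'), add 'ba' as idx 2
Step 3: w='b' (idx 1), next='b' -> output (1, 'b'), add 'bb' as idx 3
Step 4: w='bb' (idx 3), next='a' -> output (3, 'a'), add 'bba' as idx 4
Step 5: w='' (idx 0), next='a' -> output (0, 'a'), add 'a' as idx 5
Step 6: w='ba' (idx 2), next='a' -> output (2, 'a'), add 'baa' as idx 6


Encoded: [(0, 'b'), (1, 'a'), (1, 'b'), (3, 'a'), (0, 'a'), (2, 'a')]


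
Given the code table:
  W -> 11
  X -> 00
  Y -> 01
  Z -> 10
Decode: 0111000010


Decoding:
01 -> Y
11 -> W
00 -> X
00 -> X
10 -> Z


Result: YWXXZ


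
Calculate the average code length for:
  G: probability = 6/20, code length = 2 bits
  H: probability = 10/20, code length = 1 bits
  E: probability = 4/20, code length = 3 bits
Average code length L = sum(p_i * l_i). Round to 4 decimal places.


Weighted contributions p_i * l_i:
  G: (6/20) * 2 = 12/20
  H: (10/20) * 1 = 10/20
  E: (4/20) * 3 = 12/20
Sum = (12 + 10 + 12)/20 = 34/20

L = 34/20 = 1.7000 bits/symbol


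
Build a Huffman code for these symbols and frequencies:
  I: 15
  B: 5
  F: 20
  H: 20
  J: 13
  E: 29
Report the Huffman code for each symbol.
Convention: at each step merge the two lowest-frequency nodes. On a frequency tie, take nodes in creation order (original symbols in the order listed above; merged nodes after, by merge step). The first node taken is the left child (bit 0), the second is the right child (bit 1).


Huffman tree construction:
Step 1: Merge B(5) + J(13) = 18
Step 2: Merge I(15) + (B+J)(18) = 33
Step 3: Merge F(20) + H(20) = 40
Step 4: Merge E(29) + (I+(B+J))(33) = 62
Step 5: Merge (F+H)(40) + (E+(I+(B+J)))(62) = 102
Read each symbol's code off the tree from the root (left child = 0, right child = 1).

Codes:
  I: 110 (length 3)
  B: 1110 (length 4)
  F: 00 (length 2)
  H: 01 (length 2)
  J: 1111 (length 4)
  E: 10 (length 2)
Average code length: 255/102 = 2.5000 bits/symbol


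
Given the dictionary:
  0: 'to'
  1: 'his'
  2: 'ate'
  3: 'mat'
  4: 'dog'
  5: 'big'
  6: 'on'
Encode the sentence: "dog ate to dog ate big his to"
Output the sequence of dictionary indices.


Look up each word in the dictionary:
  'dog' -> 4
  'ate' -> 2
  'to' -> 0
  'dog' -> 4
  'ate' -> 2
  'big' -> 5
  'his' -> 1
  'to' -> 0

Encoded: [4, 2, 0, 4, 2, 5, 1, 0]


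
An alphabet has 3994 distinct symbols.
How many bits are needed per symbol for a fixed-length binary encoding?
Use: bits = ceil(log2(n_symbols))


log2(3994) = 11.9636
Bracket: 2^11 = 2048 < 3994 <= 2^12 = 4096
So ceil(log2(3994)) = 12

bits = ceil(log2(3994)) = ceil(11.9636) = 12 bits


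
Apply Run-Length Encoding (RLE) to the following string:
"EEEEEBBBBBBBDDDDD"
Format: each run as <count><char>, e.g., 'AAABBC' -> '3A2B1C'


Scanning runs left to right:
  i=0: run of 'E' x 5 -> '5E'
  i=5: run of 'B' x 7 -> '7B'
  i=12: run of 'D' x 5 -> '5D'

RLE = 5E7B5D


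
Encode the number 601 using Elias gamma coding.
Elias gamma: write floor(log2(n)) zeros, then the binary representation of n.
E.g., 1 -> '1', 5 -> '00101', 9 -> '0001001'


num_bits = floor(log2(601)) + 1 = 10
leading_zeros = num_bits - 1 = 9
binary(601) = 1001011001

Elias gamma(601) = '000000000' + '1001011001' = 0000000001001011001 (19 bits)


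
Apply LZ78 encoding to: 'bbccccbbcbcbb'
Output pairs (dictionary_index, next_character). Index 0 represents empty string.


LZ78 encoding steps:
Dictionary: {0: ''}
Step 1: w='' (idx 0), next='b' -> output (0, 'b'), add 'b' as idx 1
Step 2: w='b' (idx 1), next='c' -> output (1, 'c'), add 'bc' as idx 2
Step 3: w='' (idx 0), next='c' -> output (0, 'c'), add 'c' as idx 3
Step 4: w='c' (idx 3), next='c' -> output (3, 'c'), add 'cc' as idx 4
Step 5: w='b' (idx 1), next='b' -> output (1, 'b'), add 'bb' as idx 5
Step 6: w='c' (idx 3), next='b' -> output (3, 'b'), add 'cb' as idx 6
Step 7: w='cb' (idx 6), next='b' -> output (6, 'b'), add 'cbb' as idx 7


Encoded: [(0, 'b'), (1, 'c'), (0, 'c'), (3, 'c'), (1, 'b'), (3, 'b'), (6, 'b')]


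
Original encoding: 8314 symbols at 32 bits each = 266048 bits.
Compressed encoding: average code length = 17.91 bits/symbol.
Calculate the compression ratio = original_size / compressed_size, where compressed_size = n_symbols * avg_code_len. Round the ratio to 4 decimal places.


original_size = n_symbols * orig_bits = 8314 * 32 = 266048 bits
compressed_size = n_symbols * avg_code_len = 8314 * 17.91 = 148903.74 bits
ratio = original_size / compressed_size = 266048 / 148903.74 = 1.7867

Compression ratio = 1.7867


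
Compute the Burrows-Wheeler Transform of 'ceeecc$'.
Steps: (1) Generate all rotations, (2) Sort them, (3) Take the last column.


Rotations (sorted):
  0: $ceeecc -> last char: c
  1: c$ceeec -> last char: c
  2: cc$ceee -> last char: e
  3: ceeecc$ -> last char: $
  4: ecc$cee -> last char: e
  5: eecc$ce -> last char: e
  6: eeecc$c -> last char: c


BWT = cce$eec


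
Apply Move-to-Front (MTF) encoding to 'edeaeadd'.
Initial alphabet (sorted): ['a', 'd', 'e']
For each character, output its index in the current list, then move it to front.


MTF encoding:
'e': index 2 in ['a', 'd', 'e'] -> ['e', 'a', 'd']
'd': index 2 in ['e', 'a', 'd'] -> ['d', 'e', 'a']
'e': index 1 in ['d', 'e', 'a'] -> ['e', 'd', 'a']
'a': index 2 in ['e', 'd', 'a'] -> ['a', 'e', 'd']
'e': index 1 in ['a', 'e', 'd'] -> ['e', 'a', 'd']
'a': index 1 in ['e', 'a', 'd'] -> ['a', 'e', 'd']
'd': index 2 in ['a', 'e', 'd'] -> ['d', 'a', 'e']
'd': index 0 in ['d', 'a', 'e'] -> ['d', 'a', 'e']


Output: [2, 2, 1, 2, 1, 1, 2, 0]


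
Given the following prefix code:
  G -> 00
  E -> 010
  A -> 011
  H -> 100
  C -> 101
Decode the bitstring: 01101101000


Decoding step by step:
Bits 011 -> A
Bits 011 -> A
Bits 010 -> E
Bits 00 -> G


Decoded message: AAEG


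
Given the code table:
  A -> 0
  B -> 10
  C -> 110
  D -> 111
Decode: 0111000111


Decoding:
0 -> A
111 -> D
0 -> A
0 -> A
0 -> A
111 -> D


Result: ADAAAD


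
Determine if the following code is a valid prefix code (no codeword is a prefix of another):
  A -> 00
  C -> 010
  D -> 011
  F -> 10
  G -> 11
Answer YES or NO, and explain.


Checking each pair (does one codeword prefix another?):
  A='00' vs C='010': no prefix
  A='00' vs D='011': no prefix
  A='00' vs F='10': no prefix
  A='00' vs G='11': no prefix
  C='010' vs A='00': no prefix
  C='010' vs D='011': no prefix
  C='010' vs F='10': no prefix
  C='010' vs G='11': no prefix
  D='011' vs A='00': no prefix
  D='011' vs C='010': no prefix
  D='011' vs F='10': no prefix
  D='011' vs G='11': no prefix
  F='10' vs A='00': no prefix
  F='10' vs C='010': no prefix
  F='10' vs D='011': no prefix
  F='10' vs G='11': no prefix
  G='11' vs A='00': no prefix
  G='11' vs C='010': no prefix
  G='11' vs D='011': no prefix
  G='11' vs F='10': no prefix
No violation found over all pairs.

YES -- this is a valid prefix code. No codeword is a prefix of any other codeword.


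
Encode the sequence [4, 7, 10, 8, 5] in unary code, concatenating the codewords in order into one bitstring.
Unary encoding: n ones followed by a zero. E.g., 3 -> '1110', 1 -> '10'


Encode each number as n ones followed by a terminating 0:
  4 -> 11110 (5 bits)
  7 -> 11111110 (8 bits)
  10 -> 11111111110 (11 bits)
  8 -> 111111110 (9 bits)
  5 -> 111110 (6 bits)
Total length = 5 + 8 + 11 + 9 + 6 = 39 bits.

Unary([4, 7, 10, 8, 5]) = 111101111111011111111110111111110111110 (39 bits)


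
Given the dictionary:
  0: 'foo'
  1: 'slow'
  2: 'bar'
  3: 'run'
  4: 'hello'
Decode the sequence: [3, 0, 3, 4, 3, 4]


Look up each index in the dictionary:
  3 -> 'run'
  0 -> 'foo'
  3 -> 'run'
  4 -> 'hello'
  3 -> 'run'
  4 -> 'hello'

Decoded: "run foo run hello run hello"


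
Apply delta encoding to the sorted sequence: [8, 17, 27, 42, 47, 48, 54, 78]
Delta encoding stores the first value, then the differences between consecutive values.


First value: 8
Deltas:
  17 - 8 = 9
  27 - 17 = 10
  42 - 27 = 15
  47 - 42 = 5
  48 - 47 = 1
  54 - 48 = 6
  78 - 54 = 24


Delta encoded: [8, 9, 10, 15, 5, 1, 6, 24]


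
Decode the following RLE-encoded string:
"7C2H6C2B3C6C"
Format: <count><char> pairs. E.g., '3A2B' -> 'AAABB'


Expanding each <count><char> pair:
  7C -> 'CCCCCCC'
  2H -> 'HH'
  6C -> 'CCCCCC'
  2B -> 'BB'
  3C -> 'CCC'
  6C -> 'CCCCCC'

Decoded = CCCCCCCHHCCCCCCBBCCCCCCCCC


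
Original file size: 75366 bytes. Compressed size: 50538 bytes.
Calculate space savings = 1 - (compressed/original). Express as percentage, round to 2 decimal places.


ratio = compressed/original = 50538/75366 = 0.670568
savings = 1 - ratio = 1 - 0.670568 = 0.329432
as a percentage: 0.329432 * 100 = 32.94%

Space savings = 1 - 50538/75366 = 32.94%


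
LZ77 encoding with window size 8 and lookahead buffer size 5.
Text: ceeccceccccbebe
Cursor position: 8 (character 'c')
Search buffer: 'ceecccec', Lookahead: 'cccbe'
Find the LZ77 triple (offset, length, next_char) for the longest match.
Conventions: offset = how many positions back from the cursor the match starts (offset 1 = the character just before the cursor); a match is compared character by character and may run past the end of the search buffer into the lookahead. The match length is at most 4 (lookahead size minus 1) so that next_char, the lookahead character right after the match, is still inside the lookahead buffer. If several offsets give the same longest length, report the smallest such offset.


Try each offset into the search buffer:
  offset=1 (pos 7, char 'c'): match length 3
  offset=2 (pos 6, char 'e'): match length 0
  offset=3 (pos 5, char 'c'): match length 1
  offset=4 (pos 4, char 'c'): match length 2
  offset=5 (pos 3, char 'c'): match length 3
  offset=6 (pos 2, char 'e'): match length 0
  offset=7 (pos 1, char 'e'): match length 0
  offset=8 (pos 0, char 'c'): match length 1
Longest match has length 3, found at offsets 1, 5; take the smallest, offset 1.
next_char = character at position 8 + 3 = 11 -> 'b'

Best match: offset=1, length=3 (matching 'ccc' starting at position 7)
LZ77 triple: (1, 3, 'b')


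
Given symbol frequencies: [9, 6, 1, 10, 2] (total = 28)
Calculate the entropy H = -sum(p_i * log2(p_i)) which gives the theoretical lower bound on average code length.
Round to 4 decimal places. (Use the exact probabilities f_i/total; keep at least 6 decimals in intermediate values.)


Per-symbol terms -p_i * log2(p_i) with p_i = f_i/28:
  p = 9/28 = 0.321429: log2(p) = -1.637430, -p*log2(p) = 0.526317
  p = 6/28 = 0.214286: log2(p) = -2.222392, -p*log2(p) = 0.476227
  p = 1/28 = 0.035714: log2(p) = -4.807355, -p*log2(p) = 0.171691
  p = 10/28 = 0.357143: log2(p) = -1.485427, -p*log2(p) = 0.530510
  p = 2/28 = 0.071429: log2(p) = -3.807355, -p*log2(p) = 0.271954
H = 0.526317 + 0.476227 + 0.171691 + 0.530510 + 0.271954 = 1.976699

H = 1.9767 bits/symbol


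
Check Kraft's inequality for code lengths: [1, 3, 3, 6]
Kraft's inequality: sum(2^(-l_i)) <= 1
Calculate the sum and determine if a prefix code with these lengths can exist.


Sum = 2^(-1) + 2^(-3) + 2^(-3) + 2^(-6)
    = 0.5 + 0.125 + 0.125 + 0.015625
    = 49/64 = 0.765625
Since 0.765625 <= 1, Kraft's inequality IS satisfied.
A prefix code with these lengths CAN exist.

Kraft sum = 0.765625. Satisfied.


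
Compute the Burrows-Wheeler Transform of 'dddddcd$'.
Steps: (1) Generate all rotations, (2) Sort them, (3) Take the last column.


Rotations (sorted):
  0: $dddddcd -> last char: d
  1: cd$ddddd -> last char: d
  2: d$dddddc -> last char: c
  3: dcd$dddd -> last char: d
  4: ddcd$ddd -> last char: d
  5: dddcd$dd -> last char: d
  6: ddddcd$d -> last char: d
  7: dddddcd$ -> last char: $


BWT = ddcdddd$


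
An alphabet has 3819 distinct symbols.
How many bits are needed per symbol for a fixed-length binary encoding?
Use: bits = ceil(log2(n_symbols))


log2(3819) = 11.899
Bracket: 2^11 = 2048 < 3819 <= 2^12 = 4096
So ceil(log2(3819)) = 12

bits = ceil(log2(3819)) = ceil(11.899) = 12 bits


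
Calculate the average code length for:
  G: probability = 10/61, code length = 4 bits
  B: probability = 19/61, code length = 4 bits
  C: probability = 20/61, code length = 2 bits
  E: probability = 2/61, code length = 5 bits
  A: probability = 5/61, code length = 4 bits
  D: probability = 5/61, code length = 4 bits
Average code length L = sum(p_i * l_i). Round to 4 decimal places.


Weighted contributions p_i * l_i:
  G: (10/61) * 4 = 40/61
  B: (19/61) * 4 = 76/61
  C: (20/61) * 2 = 40/61
  E: (2/61) * 5 = 10/61
  A: (5/61) * 4 = 20/61
  D: (5/61) * 4 = 20/61
Sum = (40 + 76 + 40 + 10 + 20 + 20)/61 = 206/61

L = 206/61 = 3.3770 bits/symbol


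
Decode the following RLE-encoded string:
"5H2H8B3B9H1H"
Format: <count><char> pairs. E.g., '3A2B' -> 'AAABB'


Expanding each <count><char> pair:
  5H -> 'HHHHH'
  2H -> 'HH'
  8B -> 'BBBBBBBB'
  3B -> 'BBB'
  9H -> 'HHHHHHHHH'
  1H -> 'H'

Decoded = HHHHHHHBBBBBBBBBBBHHHHHHHHHH


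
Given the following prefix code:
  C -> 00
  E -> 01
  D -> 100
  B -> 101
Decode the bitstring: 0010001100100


Decoding step by step:
Bits 00 -> C
Bits 100 -> D
Bits 01 -> E
Bits 100 -> D
Bits 100 -> D


Decoded message: CDEDD


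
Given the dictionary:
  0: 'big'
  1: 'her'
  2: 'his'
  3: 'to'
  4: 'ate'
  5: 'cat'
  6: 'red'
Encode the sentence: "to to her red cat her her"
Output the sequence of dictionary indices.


Look up each word in the dictionary:
  'to' -> 3
  'to' -> 3
  'her' -> 1
  'red' -> 6
  'cat' -> 5
  'her' -> 1
  'her' -> 1

Encoded: [3, 3, 1, 6, 5, 1, 1]


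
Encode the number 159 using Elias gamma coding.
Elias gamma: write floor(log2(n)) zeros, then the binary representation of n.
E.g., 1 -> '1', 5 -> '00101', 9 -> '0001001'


num_bits = floor(log2(159)) + 1 = 8
leading_zeros = num_bits - 1 = 7
binary(159) = 10011111

Elias gamma(159) = '0000000' + '10011111' = 000000010011111 (15 bits)


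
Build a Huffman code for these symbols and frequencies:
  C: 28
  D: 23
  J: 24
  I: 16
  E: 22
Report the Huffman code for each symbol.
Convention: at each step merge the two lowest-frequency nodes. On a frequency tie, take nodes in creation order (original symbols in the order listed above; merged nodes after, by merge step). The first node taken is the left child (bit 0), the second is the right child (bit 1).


Huffman tree construction:
Step 1: Merge I(16) + E(22) = 38
Step 2: Merge D(23) + J(24) = 47
Step 3: Merge C(28) + (I+E)(38) = 66
Step 4: Merge (D+J)(47) + (C+(I+E))(66) = 113
Read each symbol's code off the tree from the root (left child = 0, right child = 1).

Codes:
  C: 10 (length 2)
  D: 00 (length 2)
  J: 01 (length 2)
  I: 110 (length 3)
  E: 111 (length 3)
Average code length: 264/113 = 2.3363 bits/symbol


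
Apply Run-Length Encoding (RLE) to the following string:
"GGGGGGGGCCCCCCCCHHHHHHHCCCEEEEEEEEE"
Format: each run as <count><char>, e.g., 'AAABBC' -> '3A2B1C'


Scanning runs left to right:
  i=0: run of 'G' x 8 -> '8G'
  i=8: run of 'C' x 8 -> '8C'
  i=16: run of 'H' x 7 -> '7H'
  i=23: run of 'C' x 3 -> '3C'
  i=26: run of 'E' x 9 -> '9E'

RLE = 8G8C7H3C9E


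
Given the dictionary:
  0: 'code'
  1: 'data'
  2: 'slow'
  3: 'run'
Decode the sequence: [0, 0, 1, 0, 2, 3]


Look up each index in the dictionary:
  0 -> 'code'
  0 -> 'code'
  1 -> 'data'
  0 -> 'code'
  2 -> 'slow'
  3 -> 'run'

Decoded: "code code data code slow run"


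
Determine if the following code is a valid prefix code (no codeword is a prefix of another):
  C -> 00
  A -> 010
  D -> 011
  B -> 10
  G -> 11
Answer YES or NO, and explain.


Checking each pair (does one codeword prefix another?):
  C='00' vs A='010': no prefix
  C='00' vs D='011': no prefix
  C='00' vs B='10': no prefix
  C='00' vs G='11': no prefix
  A='010' vs C='00': no prefix
  A='010' vs D='011': no prefix
  A='010' vs B='10': no prefix
  A='010' vs G='11': no prefix
  D='011' vs C='00': no prefix
  D='011' vs A='010': no prefix
  D='011' vs B='10': no prefix
  D='011' vs G='11': no prefix
  B='10' vs C='00': no prefix
  B='10' vs A='010': no prefix
  B='10' vs D='011': no prefix
  B='10' vs G='11': no prefix
  G='11' vs C='00': no prefix
  G='11' vs A='010': no prefix
  G='11' vs D='011': no prefix
  G='11' vs B='10': no prefix
No violation found over all pairs.

YES -- this is a valid prefix code. No codeword is a prefix of any other codeword.


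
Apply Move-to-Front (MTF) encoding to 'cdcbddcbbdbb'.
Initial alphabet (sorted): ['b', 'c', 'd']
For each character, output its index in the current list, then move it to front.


MTF encoding:
'c': index 1 in ['b', 'c', 'd'] -> ['c', 'b', 'd']
'd': index 2 in ['c', 'b', 'd'] -> ['d', 'c', 'b']
'c': index 1 in ['d', 'c', 'b'] -> ['c', 'd', 'b']
'b': index 2 in ['c', 'd', 'b'] -> ['b', 'c', 'd']
'd': index 2 in ['b', 'c', 'd'] -> ['d', 'b', 'c']
'd': index 0 in ['d', 'b', 'c'] -> ['d', 'b', 'c']
'c': index 2 in ['d', 'b', 'c'] -> ['c', 'd', 'b']
'b': index 2 in ['c', 'd', 'b'] -> ['b', 'c', 'd']
'b': index 0 in ['b', 'c', 'd'] -> ['b', 'c', 'd']
'd': index 2 in ['b', 'c', 'd'] -> ['d', 'b', 'c']
'b': index 1 in ['d', 'b', 'c'] -> ['b', 'd', 'c']
'b': index 0 in ['b', 'd', 'c'] -> ['b', 'd', 'c']


Output: [1, 2, 1, 2, 2, 0, 2, 2, 0, 2, 1, 0]


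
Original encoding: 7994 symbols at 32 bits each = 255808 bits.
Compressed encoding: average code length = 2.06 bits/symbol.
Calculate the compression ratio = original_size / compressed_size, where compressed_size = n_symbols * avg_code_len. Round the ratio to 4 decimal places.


original_size = n_symbols * orig_bits = 7994 * 32 = 255808 bits
compressed_size = n_symbols * avg_code_len = 7994 * 2.06 = 16467.64 bits
ratio = original_size / compressed_size = 255808 / 16467.64 = 15.534

Compression ratio = 15.534


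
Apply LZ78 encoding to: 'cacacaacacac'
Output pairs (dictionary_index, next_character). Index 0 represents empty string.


LZ78 encoding steps:
Dictionary: {0: ''}
Step 1: w='' (idx 0), next='c' -> output (0, 'c'), add 'c' as idx 1
Step 2: w='' (idx 0), next='a' -> output (0, 'a'), add 'a' as idx 2
Step 3: w='c' (idx 1), next='a' -> output (1, 'a'), add 'ca' as idx 3
Step 4: w='ca' (idx 3), next='a' -> output (3, 'a'), add 'caa' as idx 4
Step 5: w='ca' (idx 3), next='c' -> output (3, 'c'), add 'cac' as idx 5
Step 6: w='a' (idx 2), next='c' -> output (2, 'c'), add 'ac' as idx 6


Encoded: [(0, 'c'), (0, 'a'), (1, 'a'), (3, 'a'), (3, 'c'), (2, 'c')]


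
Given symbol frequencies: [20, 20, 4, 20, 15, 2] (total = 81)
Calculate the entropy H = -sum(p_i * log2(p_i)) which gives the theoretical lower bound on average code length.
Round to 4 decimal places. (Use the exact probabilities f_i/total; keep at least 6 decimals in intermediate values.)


Per-symbol terms -p_i * log2(p_i) with p_i = f_i/81:
  p = 20/81 = 0.246914: log2(p) = -2.017922, -p*log2(p) = 0.498252
  p = 20/81 = 0.246914: log2(p) = -2.017922, -p*log2(p) = 0.498252
  p = 4/81 = 0.049383: log2(p) = -4.339850, -p*log2(p) = 0.214314
  p = 20/81 = 0.246914: log2(p) = -2.017922, -p*log2(p) = 0.498252
  p = 15/81 = 0.185185: log2(p) = -2.432959, -p*log2(p) = 0.450548
  p = 2/81 = 0.024691: log2(p) = -5.339850, -p*log2(p) = 0.131848
H = 0.498252 + 0.498252 + 0.214314 + 0.498252 + 0.450548 + 0.131848 = 2.291466

H = 2.2915 bits/symbol


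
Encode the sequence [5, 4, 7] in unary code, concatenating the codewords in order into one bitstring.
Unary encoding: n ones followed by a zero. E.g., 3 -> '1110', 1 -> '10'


Encode each number as n ones followed by a terminating 0:
  5 -> 111110 (6 bits)
  4 -> 11110 (5 bits)
  7 -> 11111110 (8 bits)
Total length = 6 + 5 + 8 = 19 bits.

Unary([5, 4, 7]) = 1111101111011111110 (19 bits)


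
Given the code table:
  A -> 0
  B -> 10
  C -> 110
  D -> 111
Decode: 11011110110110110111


Decoding:
110 -> C
111 -> D
10 -> B
110 -> C
110 -> C
110 -> C
111 -> D


Result: CDBCCCD


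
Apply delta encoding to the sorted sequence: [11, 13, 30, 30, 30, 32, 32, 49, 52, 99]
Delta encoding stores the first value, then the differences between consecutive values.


First value: 11
Deltas:
  13 - 11 = 2
  30 - 13 = 17
  30 - 30 = 0
  30 - 30 = 0
  32 - 30 = 2
  32 - 32 = 0
  49 - 32 = 17
  52 - 49 = 3
  99 - 52 = 47


Delta encoded: [11, 2, 17, 0, 0, 2, 0, 17, 3, 47]


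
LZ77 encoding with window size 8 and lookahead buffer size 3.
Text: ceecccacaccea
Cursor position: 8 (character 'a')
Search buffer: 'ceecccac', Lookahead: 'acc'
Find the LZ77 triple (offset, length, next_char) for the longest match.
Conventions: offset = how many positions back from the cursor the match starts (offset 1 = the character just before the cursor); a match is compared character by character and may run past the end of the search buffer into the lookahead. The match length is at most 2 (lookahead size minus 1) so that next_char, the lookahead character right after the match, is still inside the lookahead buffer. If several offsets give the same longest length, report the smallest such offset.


Try each offset into the search buffer:
  offset=1 (pos 7, char 'c'): match length 0
  offset=2 (pos 6, char 'a'): match length 2
  offset=3 (pos 5, char 'c'): match length 0
  offset=4 (pos 4, char 'c'): match length 0
  offset=5 (pos 3, char 'c'): match length 0
  offset=6 (pos 2, char 'e'): match length 0
  offset=7 (pos 1, char 'e'): match length 0
  offset=8 (pos 0, char 'c'): match length 0
Longest match has length 2 at offset 2.
next_char = character at position 8 + 2 = 10 -> 'c'

Best match: offset=2, length=2 (matching 'ac' starting at position 6)
LZ77 triple: (2, 2, 'c')
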